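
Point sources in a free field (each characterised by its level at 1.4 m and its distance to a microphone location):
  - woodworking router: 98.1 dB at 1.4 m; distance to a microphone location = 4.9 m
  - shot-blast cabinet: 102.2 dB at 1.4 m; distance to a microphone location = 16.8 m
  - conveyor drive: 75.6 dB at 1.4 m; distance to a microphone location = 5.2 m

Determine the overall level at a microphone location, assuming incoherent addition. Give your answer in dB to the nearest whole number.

88 dB

Apply inverse-square spreading to bring every level to the receiver, then sum 10^(L/10).
woodworking router: 98.1 − 20·log₁₀(4.9/1.4) = 98.1 − 10.88 = 87.22 dB.
shot-blast cabinet: 102.2 − 20·log₁₀(16.8/1.4) = 102.2 − 21.58 = 80.62 dB.
conveyor drive: 75.6 − 20·log₁₀(5.2/1.4) = 75.6 − 11.40 = 64.20 dB.
Σ 10^(L/10) = 6.449e+08 → L_total = 10·log₁₀(6.449e+08) = 88.10 dB.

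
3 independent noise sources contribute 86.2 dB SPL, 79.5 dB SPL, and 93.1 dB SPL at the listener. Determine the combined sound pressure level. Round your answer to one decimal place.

Incoherent sources combine by intensity addition: L_total = 10·log₁₀(Σ 10^(L_i/10)).
Σ 10^(L/10) = 10^(86.2/10) + 10^(79.5/10) + 10^(93.1/10) = 2.548e+09.
L_total = 10·log₁₀(2.548e+09) = 94.06 dB SPL.

94.1 dB SPL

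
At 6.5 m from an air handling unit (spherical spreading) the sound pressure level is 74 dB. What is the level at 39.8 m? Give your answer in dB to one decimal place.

58.3 dB

For a point source, L₂ = L₁ − 20·log₁₀(r₂/r₁).
L₂ = 74 − 20·log₁₀(39.8/6.5) = 74 − 15.739 = 58.26 dB.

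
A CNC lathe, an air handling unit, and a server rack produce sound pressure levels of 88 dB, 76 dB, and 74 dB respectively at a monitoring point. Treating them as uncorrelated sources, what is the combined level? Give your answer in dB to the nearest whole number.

88 dB

For uncorrelated sources the intensities add, so convert each level to linear form, sum, and take 10·log₁₀ of the total.
Σ 10^(L/10) = 10^(88/10) + 10^(76/10) + 10^(74/10) = 6.959e+08.
L_total = 10·log₁₀(6.959e+08) = 88.43 dB.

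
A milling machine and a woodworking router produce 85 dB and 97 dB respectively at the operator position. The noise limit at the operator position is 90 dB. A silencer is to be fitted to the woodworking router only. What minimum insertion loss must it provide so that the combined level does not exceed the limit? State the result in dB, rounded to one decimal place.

8.7 dB

Everything except the woodworking router sums to 10^(85/10) = 3.162e+08 in linear terms, 85.00 dB.
To meet 90 dB overall, the treated woodworking router may contribute at most 10^(90/10) − 3.162e+08 = 6.838e+08, i.e. 88.35 dB.
So the woodworking router must be reduced from 97 to 88.35 dB: IL = 8.65 dB.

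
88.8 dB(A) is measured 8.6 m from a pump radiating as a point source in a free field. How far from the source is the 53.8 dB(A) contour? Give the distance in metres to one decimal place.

The 35.0 dB drop corresponds to a distance ratio of 10^(35.0/20) for a point source.
r₂ = 8.6·10^((88.8−53.8)/20) = 8.6·10^(35.0/20) = 483.61 m.

483.6 m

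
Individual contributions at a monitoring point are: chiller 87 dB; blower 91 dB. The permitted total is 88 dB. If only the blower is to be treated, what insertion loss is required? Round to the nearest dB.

The untreated sources together contribute 10^(87/10) = 5.012e+08, i.e. 87.00 dB.
The limit corresponds to 10^(88/10) = 6.310e+08; subtracting the fixed part leaves 1.298e+08 for the blower, i.e. 81.13 dB.
So the blower must be reduced from 91 to 81.13 dB: IL = 9.87 dB.

10 dB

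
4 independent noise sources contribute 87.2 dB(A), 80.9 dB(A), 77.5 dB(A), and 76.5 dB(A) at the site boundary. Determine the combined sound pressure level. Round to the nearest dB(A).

89 dB(A)

For uncorrelated sources the intensities add, so convert each level to linear form, sum, and take 10·log₁₀ of the total.
Σ 10^(L/10) = 10^(87.2/10) + 10^(80.9/10) + 10^(77.5/10) + 10^(76.5/10) = 7.487e+08.
L_total = 10·log₁₀(7.487e+08) = 88.74 dB(A).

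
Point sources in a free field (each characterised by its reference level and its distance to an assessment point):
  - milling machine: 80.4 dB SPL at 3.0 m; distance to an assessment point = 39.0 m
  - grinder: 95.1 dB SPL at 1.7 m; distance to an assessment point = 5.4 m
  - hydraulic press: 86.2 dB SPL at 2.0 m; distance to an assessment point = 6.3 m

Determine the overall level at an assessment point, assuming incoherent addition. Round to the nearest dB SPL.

86 dB SPL

Apply inverse-square spreading to bring every level to the receiver, then sum 10^(L/10).
milling machine: 80.4 − 20·log₁₀(39.0/3.0) = 80.4 − 22.28 = 58.12 dB SPL.
grinder: 95.1 − 20·log₁₀(5.4/1.7) = 95.1 − 10.04 = 85.06 dB SPL.
hydraulic press: 86.2 − 20·log₁₀(6.3/2.0) = 86.2 − 9.97 = 76.23 dB SPL.
Σ 10^(L/10) = 3.634e+08 → L_total = 10·log₁₀(3.634e+08) = 85.60 dB SPL.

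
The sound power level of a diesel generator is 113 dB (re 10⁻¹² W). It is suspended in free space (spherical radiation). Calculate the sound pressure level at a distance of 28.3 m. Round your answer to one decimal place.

73.0 dB

L_p = L_w − 10·log₁₀(4π·r²) with r = 28.3 m.
4π·r² = 1.006e+04 m², 10·log₁₀ of that is 40.028 dB.
L_p = 113 − 40.028 = 72.97 dB.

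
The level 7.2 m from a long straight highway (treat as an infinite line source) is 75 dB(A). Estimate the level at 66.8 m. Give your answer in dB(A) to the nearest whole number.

Line-source attenuation: ΔL = 10·log₁₀(r₂/r₁) = 10·log₁₀(66.8/7.2) = 9.674 dB.
L₂ = 75 − 10·log₁₀(66.8/7.2) = 75 − 9.674 = 65.33 dB(A).

65 dB(A)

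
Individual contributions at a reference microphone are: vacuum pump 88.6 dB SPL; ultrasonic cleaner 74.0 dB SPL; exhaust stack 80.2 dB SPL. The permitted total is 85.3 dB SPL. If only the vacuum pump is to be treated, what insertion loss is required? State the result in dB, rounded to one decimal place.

Fixed contribution from the other sources: Σ 10^(L/10) = 10^(74.0/10) + 10^(80.2/10) = 1.298e+08 (81.13 dB SPL).
To meet 85.3 dB SPL overall, the treated vacuum pump may contribute at most 10^(85.3/10) − 1.298e+08 = 2.090e+08, i.e. 83.20 dB SPL.
Required insertion loss = 88.6 − 83.20 = 5.40 dB.

5.4 dB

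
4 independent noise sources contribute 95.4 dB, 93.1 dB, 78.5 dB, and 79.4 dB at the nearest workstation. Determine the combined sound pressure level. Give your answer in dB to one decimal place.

Incoherent sources combine by intensity addition: L_total = 10·log₁₀(Σ 10^(L_i/10)).
Σ 10^(L/10) = 10^(95.4/10) + 10^(93.1/10) + 10^(78.5/10) + 10^(79.4/10) = 5.667e+09.
L_total = 10·log₁₀(5.667e+09) = 97.53 dB.

97.5 dB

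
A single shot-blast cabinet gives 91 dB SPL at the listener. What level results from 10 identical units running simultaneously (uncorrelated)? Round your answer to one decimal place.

L_total = L₁ + 10·log₁₀ N for N identical incoherent sources.
L_total = 91 + 10·log₁₀(10) = 91 + 10.000 = 101.00 dB SPL.

101.0 dB SPL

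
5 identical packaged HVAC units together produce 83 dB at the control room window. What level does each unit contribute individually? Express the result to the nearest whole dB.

5 equal contributions raise the level by 10·log₁₀ 5 = 6.990 dB, so each unit alone gives 83 − 6.990.

76 dB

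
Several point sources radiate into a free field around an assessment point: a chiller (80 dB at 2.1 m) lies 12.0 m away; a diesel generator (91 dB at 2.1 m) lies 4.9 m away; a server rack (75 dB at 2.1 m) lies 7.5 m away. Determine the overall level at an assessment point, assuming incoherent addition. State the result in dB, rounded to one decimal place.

First find each source's level at the receiver (point-source: −20·log₁₀(r/r_ref)), then combine on an intensity basis.
chiller: 80 − 20·log₁₀(12.0/2.1) = 80 − 15.14 = 64.86 dB.
diesel generator: 91 − 20·log₁₀(4.9/2.1) = 91 − 7.36 = 83.64 dB.
server rack: 75 − 20·log₁₀(7.5/2.1) = 75 − 11.06 = 63.94 dB.
Σ 10^(L/10) = 2.368e+08 → L_total = 10·log₁₀(2.368e+08) = 83.74 dB.

83.7 dB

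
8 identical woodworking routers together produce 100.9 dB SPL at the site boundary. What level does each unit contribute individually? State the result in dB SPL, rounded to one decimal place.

91.9 dB SPL

8 equal contributions raise the level by 10·log₁₀ 8 = 9.031 dB, so each unit alone gives 100.9 − 9.031.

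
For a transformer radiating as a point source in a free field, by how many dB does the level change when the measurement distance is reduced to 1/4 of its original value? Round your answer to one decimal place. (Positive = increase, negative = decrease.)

Point-source spreading: ΔL = −20·log₁₀(r₂/r₁).
ΔL = −20·log₁₀(0.25) = +12.04 dB.

+12.0 dB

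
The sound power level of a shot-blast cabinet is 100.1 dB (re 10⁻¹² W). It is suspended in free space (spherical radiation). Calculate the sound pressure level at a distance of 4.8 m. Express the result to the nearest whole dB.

75 dB

L_p = L_w − 10·log₁₀(4π·r²) with r = 4.8 m.
4π·r² = 289.5 m², 10·log₁₀ of that is 24.617 dB.
L_p = 100.1 − 24.617 = 75.48 dB.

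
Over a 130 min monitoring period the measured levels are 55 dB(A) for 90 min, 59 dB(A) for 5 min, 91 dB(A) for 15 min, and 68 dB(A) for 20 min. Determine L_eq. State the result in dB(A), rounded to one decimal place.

L_eq = 10·log₁₀[(1/T)·Σ tᵢ·10^(Lᵢ/10)] with T = 130 min.
Σ tᵢ·10^(Lᵢ/10) = 90·10^(55/10) + 5·10^(59/10) + 15·10^(91/10) + 20·10^(68/10) = 1.904e+10.
L_eq = 10·log₁₀(1.904e+10/130) = 81.66 dB(A).

81.7 dB(A)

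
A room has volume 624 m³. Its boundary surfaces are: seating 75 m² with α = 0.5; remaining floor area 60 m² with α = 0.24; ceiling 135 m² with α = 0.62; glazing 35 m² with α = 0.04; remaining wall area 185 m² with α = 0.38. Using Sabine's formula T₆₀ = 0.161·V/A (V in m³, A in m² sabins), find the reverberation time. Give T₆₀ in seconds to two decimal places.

A = Σ Sᵢαᵢ = 75·0.5 + 60·0.24 + 135·0.62 + 35·0.04 + 185·0.38 = 207.30 m².
T₆₀ = 0.161 × 624 / 207.30 = 0.485 s.

0.48 s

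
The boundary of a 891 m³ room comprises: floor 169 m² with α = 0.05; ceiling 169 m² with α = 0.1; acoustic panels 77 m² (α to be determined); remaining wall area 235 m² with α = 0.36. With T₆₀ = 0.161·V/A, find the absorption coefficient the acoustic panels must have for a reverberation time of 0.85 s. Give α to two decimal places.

From T₆₀ = 0.161·V/A, the target T₆₀ = 0.85 s needs A = 0.161·891/0.85 = 168.77 m².
Absorption from the other surfaces = 169·0.05 + 169·0.1 + 235·0.36 = 109.95 m², so the acoustic panels must supply 58.82 m² over 77 m².
α = 58.82/77 = 0.764.

0.76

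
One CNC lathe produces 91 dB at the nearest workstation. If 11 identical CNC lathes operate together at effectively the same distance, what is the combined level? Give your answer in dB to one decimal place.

101.4 dB

N identical incoherent sources raise the level by 10·log₁₀ N.
L_total = 91 + 10·log₁₀(11) = 91 + 10.414 = 101.41 dB.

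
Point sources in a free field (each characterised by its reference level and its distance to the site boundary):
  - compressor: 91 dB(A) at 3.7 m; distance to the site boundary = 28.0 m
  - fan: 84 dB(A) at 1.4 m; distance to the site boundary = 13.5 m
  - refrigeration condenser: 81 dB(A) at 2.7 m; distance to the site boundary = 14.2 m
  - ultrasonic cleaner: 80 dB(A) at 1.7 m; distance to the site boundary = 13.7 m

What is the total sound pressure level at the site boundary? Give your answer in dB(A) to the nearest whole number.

75 dB(A)

Propagate each source to the receiver with L = L_ref − 20·log₁₀(r/r_ref), then add intensities.
compressor: 91 − 20·log₁₀(28.0/3.7) = 91 − 17.58 = 73.42 dB(A).
fan: 84 − 20·log₁₀(13.5/1.4) = 84 − 19.68 = 64.32 dB(A).
refrigeration condenser: 81 − 20·log₁₀(14.2/2.7) = 81 − 14.42 = 66.58 dB(A).
ultrasonic cleaner: 80 − 20·log₁₀(13.7/1.7) = 80 − 18.13 = 61.87 dB(A).
Σ 10^(L/10) = 3.078e+07 → L_total = 10·log₁₀(3.078e+07) = 74.88 dB(A).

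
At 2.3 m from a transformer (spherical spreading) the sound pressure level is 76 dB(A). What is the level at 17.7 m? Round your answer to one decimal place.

Point-source attenuation: ΔL = 20·log₁₀(r₂/r₁) = 20·log₁₀(17.7/2.3) = 17.725 dB.
L₂ = 76 − 20·log₁₀(17.7/2.3) = 76 − 17.725 = 58.28 dB(A).

58.3 dB(A)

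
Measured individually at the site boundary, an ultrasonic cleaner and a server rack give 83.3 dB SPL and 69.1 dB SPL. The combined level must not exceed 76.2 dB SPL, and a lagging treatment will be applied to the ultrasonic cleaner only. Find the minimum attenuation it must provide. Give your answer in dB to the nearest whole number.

8 dB

Everything except the ultrasonic cleaner sums to 10^(69.1/10) = 8.128e+06 in linear terms, 69.10 dB SPL.
To meet 76.2 dB SPL overall, the treated ultrasonic cleaner may contribute at most 10^(76.2/10) − 8.128e+06 = 3.356e+07, i.e. 75.26 dB SPL.
So the ultrasonic cleaner must be reduced from 83.3 to 75.26 dB SPL: IL = 8.04 dB.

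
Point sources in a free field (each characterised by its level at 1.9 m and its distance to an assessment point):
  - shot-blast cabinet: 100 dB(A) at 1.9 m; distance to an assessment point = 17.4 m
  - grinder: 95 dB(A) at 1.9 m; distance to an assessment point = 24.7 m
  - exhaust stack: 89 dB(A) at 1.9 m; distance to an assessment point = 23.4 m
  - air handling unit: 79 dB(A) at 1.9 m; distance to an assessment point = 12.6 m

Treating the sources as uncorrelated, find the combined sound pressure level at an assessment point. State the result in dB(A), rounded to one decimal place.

First find each source's level at the receiver (point-source: −20·log₁₀(r/r_ref)), then combine on an intensity basis.
shot-blast cabinet: 100 − 20·log₁₀(17.4/1.9) = 100 − 19.24 = 80.76 dB(A).
grinder: 95 − 20·log₁₀(24.7/1.9) = 95 − 22.28 = 72.72 dB(A).
exhaust stack: 89 − 20·log₁₀(23.4/1.9) = 89 − 21.81 = 67.19 dB(A).
air handling unit: 79 − 20·log₁₀(12.6/1.9) = 79 − 16.43 = 62.57 dB(A).
Σ 10^(L/10) = 1.450e+08 → L_total = 10·log₁₀(1.450e+08) = 81.61 dB(A).

81.6 dB(A)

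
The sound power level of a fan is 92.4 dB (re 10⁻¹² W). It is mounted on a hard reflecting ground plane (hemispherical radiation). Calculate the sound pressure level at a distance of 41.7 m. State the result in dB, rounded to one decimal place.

Free-field hemispherical radiation: L_p = L_w − 10·log₁₀(2π·r²), r = 41.7 m.
2π·r² = 1.093e+04 m², 10·log₁₀ of that is 40.385 dB.
L_p = 92.4 − 40.385 = 52.02 dB.

52.0 dB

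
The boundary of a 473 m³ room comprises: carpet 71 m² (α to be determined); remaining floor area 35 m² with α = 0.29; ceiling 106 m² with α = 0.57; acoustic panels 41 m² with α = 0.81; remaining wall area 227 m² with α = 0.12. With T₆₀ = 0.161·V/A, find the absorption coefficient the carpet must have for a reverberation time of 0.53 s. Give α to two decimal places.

From T₆₀ = 0.161·V/A, the target T₆₀ = 0.53 s needs A = 0.161·473/0.53 = 143.68 m².
Absorption from the other surfaces = 35·0.29 + 106·0.57 + 41·0.81 + 227·0.12 = 131.02 m², so the carpet must supply 12.66 m² over 71 m².
α = 12.66/71 = 0.178.

0.18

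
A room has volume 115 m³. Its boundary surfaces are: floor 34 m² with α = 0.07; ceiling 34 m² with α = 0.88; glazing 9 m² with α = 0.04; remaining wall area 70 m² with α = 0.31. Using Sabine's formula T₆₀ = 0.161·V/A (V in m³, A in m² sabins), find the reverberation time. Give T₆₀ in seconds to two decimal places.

Summing Sᵢαᵢ: 34·0.07 + 34·0.88 + 9·0.04 + 70·0.31 = 54.36 m².
T₆₀ = 0.161·V/A = 0.161·115/54.36 = 0.341 s.

0.34 s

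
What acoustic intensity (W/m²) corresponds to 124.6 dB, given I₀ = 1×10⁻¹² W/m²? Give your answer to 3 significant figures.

2.88 W/m²

L = 10·log₁₀(I/I₀) ⇒ I = I₀·10^(L/10) = 10⁻¹² × 10^12.46.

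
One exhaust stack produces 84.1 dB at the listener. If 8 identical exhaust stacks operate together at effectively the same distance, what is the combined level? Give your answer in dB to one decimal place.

With 8 equal, uncorrelated contributions the intensity is 8× that of one unit, giving a rise of 10·log₁₀ 8.
L_total = 84.1 + 10·log₁₀(8) = 84.1 + 9.031 = 93.13 dB.

93.1 dB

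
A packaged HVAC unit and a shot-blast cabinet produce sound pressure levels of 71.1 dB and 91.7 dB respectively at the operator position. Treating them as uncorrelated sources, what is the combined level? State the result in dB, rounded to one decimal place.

91.7 dB

Incoherent sources combine by intensity addition: L_total = 10·log₁₀(Σ 10^(L_i/10)).
Σ 10^(L/10) = 10^(71.1/10) + 10^(91.7/10) = 1.492e+09.
L_total = 10·log₁₀(1.492e+09) = 91.74 dB.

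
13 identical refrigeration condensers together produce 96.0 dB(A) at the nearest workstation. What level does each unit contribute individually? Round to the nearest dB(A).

13 equal contributions raise the level by 10·log₁₀ 13 = 11.139 dB, so each unit alone gives 96.0 − 11.139.

85 dB(A)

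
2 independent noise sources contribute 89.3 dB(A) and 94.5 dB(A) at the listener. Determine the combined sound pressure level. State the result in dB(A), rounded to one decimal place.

Incoherent sources combine by intensity addition: L_total = 10·log₁₀(Σ 10^(L_i/10)).
Σ 10^(L/10) = 10^(89.3/10) + 10^(94.5/10) = 3.670e+09.
L_total = 10·log₁₀(3.670e+09) = 95.65 dB(A).

95.6 dB(A)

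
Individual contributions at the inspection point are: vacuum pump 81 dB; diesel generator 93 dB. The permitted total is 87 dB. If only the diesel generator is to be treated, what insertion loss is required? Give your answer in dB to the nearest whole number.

The untreated sources together contribute 10^(81/10) = 1.259e+08, i.e. 81.00 dB.
The limit corresponds to 10^(87/10) = 5.012e+08; subtracting the fixed part leaves 3.753e+08 for the diesel generator, i.e. 85.74 dB.
So the diesel generator must be reduced from 93 to 85.74 dB: IL = 7.26 dB.

7 dB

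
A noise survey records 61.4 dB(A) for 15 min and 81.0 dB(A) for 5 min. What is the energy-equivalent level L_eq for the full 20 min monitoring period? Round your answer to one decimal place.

The energy average is taken in the linear domain: L_eq = 10·log₁₀[(Σ tᵢ·10^(Lᵢ/10))/T], T = 20 min.
Σ tᵢ·10^(Lᵢ/10) = 15·10^(61.4/10) + 5·10^(81.0/10) = 6.502e+08.
L_eq = 10·log₁₀(6.502e+08/20) = 75.12 dB(A).

75.1 dB(A)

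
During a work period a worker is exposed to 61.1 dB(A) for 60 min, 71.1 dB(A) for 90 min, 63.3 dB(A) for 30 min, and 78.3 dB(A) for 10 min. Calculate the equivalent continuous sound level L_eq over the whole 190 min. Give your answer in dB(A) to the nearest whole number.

70 dB(A)

L_eq = 10·log₁₀[(1/T)·Σ tᵢ·10^(Lᵢ/10)] with T = 190 min.
Σ tᵢ·10^(Lᵢ/10) = 60·10^(61.1/10) + 90·10^(71.1/10) + 30·10^(63.3/10) + 10·10^(78.3/10) = 1.977e+09.
L_eq = 10·log₁₀(1.977e+09/190) = 70.17 dB(A).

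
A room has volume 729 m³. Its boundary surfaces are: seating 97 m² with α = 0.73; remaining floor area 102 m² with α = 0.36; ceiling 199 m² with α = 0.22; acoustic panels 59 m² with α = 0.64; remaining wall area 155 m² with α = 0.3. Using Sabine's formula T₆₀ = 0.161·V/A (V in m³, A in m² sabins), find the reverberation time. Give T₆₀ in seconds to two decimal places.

A = Σ Sᵢαᵢ = 97·0.73 + 102·0.36 + 199·0.22 + 59·0.64 + 155·0.3 = 235.57 m².
T₆₀ = 0.161·V/A = 0.161·729/235.57 = 0.498 s.

0.50 s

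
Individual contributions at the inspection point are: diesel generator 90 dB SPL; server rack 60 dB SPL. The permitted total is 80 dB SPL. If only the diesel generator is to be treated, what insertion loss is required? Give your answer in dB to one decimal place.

10.0 dB

Fixed contribution from the other source: Σ 10^(L/10) = 10^(60/10) = 1.000e+06 (60.00 dB SPL).
To meet 80 dB SPL overall, the treated diesel generator may contribute at most 10^(80/10) − 1.000e+06 = 9.900e+07, i.e. 79.96 dB SPL.
Required insertion loss = 90 − 79.96 = 10.04 dB.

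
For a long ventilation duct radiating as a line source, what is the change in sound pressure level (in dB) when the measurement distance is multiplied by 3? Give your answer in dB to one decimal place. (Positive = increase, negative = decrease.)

With cylindrical spreading the level changes by −10·log₁₀(r₂/r₁).
ΔL = −10·log₁₀(3) = -4.77 dB.

-4.8 dB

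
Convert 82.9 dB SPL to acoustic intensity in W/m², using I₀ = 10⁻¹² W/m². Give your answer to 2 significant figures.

L = 10·log₁₀(I/I₀) ⇒ I = I₀·10^(L/10) = 10⁻¹² × 10^8.29.

0.00019 W/m²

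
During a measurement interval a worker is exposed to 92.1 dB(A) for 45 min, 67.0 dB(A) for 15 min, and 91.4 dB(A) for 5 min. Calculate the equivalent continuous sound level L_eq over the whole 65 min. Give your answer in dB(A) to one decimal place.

L_eq = 10·log₁₀[(1/T)·Σ tᵢ·10^(Lᵢ/10)] with T = 65 min.
Σ tᵢ·10^(Lᵢ/10) = 45·10^(92.1/10) + 15·10^(67.0/10) + 5·10^(91.4/10) = 7.996e+10.
L_eq = 10·log₁₀(7.996e+10/65) = 90.90 dB(A).

90.9 dB(A)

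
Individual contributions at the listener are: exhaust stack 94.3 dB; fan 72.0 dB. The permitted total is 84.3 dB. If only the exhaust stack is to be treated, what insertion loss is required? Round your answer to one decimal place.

Everything except the exhaust stack sums to 10^(72.0/10) = 1.585e+07 in linear terms, 72.00 dB.
To meet 84.3 dB overall, the treated exhaust stack may contribute at most 10^(84.3/10) − 1.585e+07 = 2.533e+08, i.e. 84.04 dB.
So the exhaust stack must be reduced from 94.3 to 84.04 dB: IL = 10.26 dB.

10.3 dB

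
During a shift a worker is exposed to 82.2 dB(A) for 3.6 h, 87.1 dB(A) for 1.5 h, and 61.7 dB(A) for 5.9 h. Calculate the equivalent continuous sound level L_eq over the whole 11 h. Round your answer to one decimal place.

81.0 dB(A)

L_eq = 10·log₁₀[(1/T)·Σ tᵢ·10^(Lᵢ/10)] with T = 11 h.
Σ tᵢ·10^(Lᵢ/10) = 3.6·10^(82.2/10) + 1.5·10^(87.1/10) + 5.9·10^(61.7/10) = 1.375e+09.
L_eq = 10·log₁₀(1.375e+09/11) = 80.97 dB(A).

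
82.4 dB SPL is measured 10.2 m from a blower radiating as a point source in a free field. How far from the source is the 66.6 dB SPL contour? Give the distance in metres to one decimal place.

The 15.8 dB drop corresponds to a distance ratio of 10^(15.8/20) for a point source.
r₂ = 10.2·10^((82.4−66.6)/20) = 10.2·10^(15.8/20) = 62.89 m.

62.9 m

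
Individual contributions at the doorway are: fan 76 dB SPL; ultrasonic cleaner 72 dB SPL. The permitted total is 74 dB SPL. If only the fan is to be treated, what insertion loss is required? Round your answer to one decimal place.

6.3 dB

The untreated sources together contribute 10^(72/10) = 1.585e+07, i.e. 72.00 dB SPL.
The limit corresponds to 10^(74/10) = 2.512e+07; subtracting the fixed part leaves 9.270e+06 for the fan, i.e. 69.67 dB SPL.
So the fan must be reduced from 76 to 69.67 dB SPL: IL = 6.33 dB.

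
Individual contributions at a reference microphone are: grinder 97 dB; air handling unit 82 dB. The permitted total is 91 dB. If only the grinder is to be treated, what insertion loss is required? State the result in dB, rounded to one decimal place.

6.6 dB

The untreated sources together contribute 10^(82/10) = 1.585e+08, i.e. 82.00 dB.
To meet 91 dB overall, the treated grinder may contribute at most 10^(91/10) − 1.585e+08 = 1.100e+09, i.e. 90.42 dB.
So the grinder must be reduced from 97 to 90.42 dB: IL = 6.58 dB.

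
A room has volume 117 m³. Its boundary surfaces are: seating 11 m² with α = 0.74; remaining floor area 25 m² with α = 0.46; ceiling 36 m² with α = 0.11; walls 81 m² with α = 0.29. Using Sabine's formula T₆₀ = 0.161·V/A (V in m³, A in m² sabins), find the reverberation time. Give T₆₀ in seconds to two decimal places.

0.40 s

Summing Sᵢαᵢ: 11·0.74 + 25·0.46 + 36·0.11 + 81·0.29 = 47.09 m².
T₆₀ = 0.161·V/A = 0.161·117/47.09 = 0.400 s.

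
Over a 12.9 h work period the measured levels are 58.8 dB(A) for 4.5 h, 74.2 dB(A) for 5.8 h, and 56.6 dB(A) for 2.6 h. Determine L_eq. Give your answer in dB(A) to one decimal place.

70.9 dB(A)

Weight each interval's intensity by its duration and average over T = 12.9 h:
Σ tᵢ·10^(Lᵢ/10) = 4.5·10^(58.8/10) + 5.8·10^(74.2/10) + 2.6·10^(56.6/10) = 1.572e+08.
L_eq = 10·log₁₀(1.572e+08/12.9) = 70.86 dB(A).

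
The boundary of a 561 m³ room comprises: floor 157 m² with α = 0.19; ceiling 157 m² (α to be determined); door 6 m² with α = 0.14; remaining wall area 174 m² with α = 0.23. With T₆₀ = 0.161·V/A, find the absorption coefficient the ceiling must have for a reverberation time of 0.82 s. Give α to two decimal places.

0.25

Required total absorption A = 0.161·561/0.82 = 110.15 m².
Absorption from the other surfaces = 157·0.19 + 6·0.14 + 174·0.23 = 70.69 m², so the ceiling must supply 39.46 m² over 157 m².
α = 39.46/157 = 0.251.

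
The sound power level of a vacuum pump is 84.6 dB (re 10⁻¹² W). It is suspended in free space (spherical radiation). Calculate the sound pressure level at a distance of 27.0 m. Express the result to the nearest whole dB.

Free-field spherical radiation: L_p = L_w − 10·log₁₀(4π·r²), r = 27.0 m.
4π·r² = 9161 m², 10·log₁₀ of that is 39.619 dB.
L_p = 84.6 − 39.619 = 44.98 dB.

45 dB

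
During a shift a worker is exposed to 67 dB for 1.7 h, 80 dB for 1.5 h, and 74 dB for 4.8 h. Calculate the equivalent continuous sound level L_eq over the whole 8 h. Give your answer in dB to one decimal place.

75.4 dB

The energy average is taken in the linear domain: L_eq = 10·log₁₀[(Σ tᵢ·10^(Lᵢ/10))/T], T = 8 h.
Σ tᵢ·10^(Lᵢ/10) = 1.7·10^(67/10) + 1.5·10^(80/10) + 4.8·10^(74/10) = 2.791e+08.
L_eq = 10·log₁₀(2.791e+08/8) = 75.43 dB.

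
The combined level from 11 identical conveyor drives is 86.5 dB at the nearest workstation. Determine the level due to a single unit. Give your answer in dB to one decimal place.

For N identical incoherent sources L_total = L₁ + 10·log₁₀ N, so L₁ = 86.5 − 10·log₁₀(11) = 86.5 − 10.414.

76.1 dB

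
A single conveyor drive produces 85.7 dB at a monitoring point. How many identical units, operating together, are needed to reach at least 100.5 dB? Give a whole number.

31

The shortfall is 100.5 − 85.7 = 14.8 dB, and N units add 10·log₁₀ N, so need 10·log₁₀ N ≥ 14.8.
N ≥ 10^(14.8/10) = 30.200, so N = 31.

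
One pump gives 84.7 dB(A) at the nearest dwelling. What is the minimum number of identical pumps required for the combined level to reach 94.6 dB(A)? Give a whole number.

Need L₁ + 10·log₁₀ N ≥ 94.6, i.e. log₁₀ N ≥ 0.99.
N ≥ 10^(9.9/10) = 9.772, so N = 10.

10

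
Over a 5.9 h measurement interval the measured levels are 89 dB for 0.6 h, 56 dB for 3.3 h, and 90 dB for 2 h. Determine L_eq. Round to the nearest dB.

L_eq = 10·log₁₀[(1/T)·Σ tᵢ·10^(Lᵢ/10)] with T = 5.9 h.
Σ tᵢ·10^(Lᵢ/10) = 0.6·10^(89/10) + 3.3·10^(56/10) + 2·10^(90/10) = 2.478e+09.
L_eq = 10·log₁₀(2.478e+09/5.9) = 86.23 dB.

86 dB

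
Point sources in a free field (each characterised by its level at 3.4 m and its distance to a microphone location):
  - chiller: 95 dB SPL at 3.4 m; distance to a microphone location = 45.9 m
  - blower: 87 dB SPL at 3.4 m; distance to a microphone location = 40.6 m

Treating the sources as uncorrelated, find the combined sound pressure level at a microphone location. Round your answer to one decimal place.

First find each source's level at the receiver (point-source: −20·log₁₀(r/r_ref)), then combine on an intensity basis.
chiller: 95 − 20·log₁₀(45.9/3.4) = 95 − 22.61 = 72.39 dB SPL.
blower: 87 − 20·log₁₀(40.6/3.4) = 87 − 21.54 = 65.46 dB SPL.
Σ 10^(L/10) = 2.087e+07 → L_total = 10·log₁₀(2.087e+07) = 73.19 dB SPL.

73.2 dB SPL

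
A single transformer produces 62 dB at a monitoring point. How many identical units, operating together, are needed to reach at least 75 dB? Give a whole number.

20

Need L₁ + 10·log₁₀ N ≥ 75, i.e. log₁₀ N ≥ 1.30.
N ≥ 10^(13.0/10) = 19.953, so N = 20.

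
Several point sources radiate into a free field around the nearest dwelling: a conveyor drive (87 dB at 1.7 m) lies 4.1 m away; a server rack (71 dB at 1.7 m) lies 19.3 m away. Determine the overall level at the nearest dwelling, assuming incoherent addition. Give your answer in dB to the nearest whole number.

79 dB

Propagate each source to the receiver with L = L_ref − 20·log₁₀(r/r_ref), then add intensities.
conveyor drive: 87 − 20·log₁₀(4.1/1.7) = 87 − 7.65 = 79.35 dB.
server rack: 71 − 20·log₁₀(19.3/1.7) = 71 − 21.10 = 49.90 dB.
Σ 10^(L/10) = 8.626e+07 → L_total = 10·log₁₀(8.626e+07) = 79.36 dB.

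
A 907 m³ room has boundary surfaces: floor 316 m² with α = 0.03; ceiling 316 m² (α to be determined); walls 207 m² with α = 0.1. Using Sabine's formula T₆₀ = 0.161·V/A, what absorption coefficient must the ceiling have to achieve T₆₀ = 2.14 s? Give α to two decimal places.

0.12

From T₆₀ = 0.161·V/A, the target T₆₀ = 2.14 s needs A = 0.161·907/2.14 = 68.24 m².
Absorption from the other surfaces = 316·0.03 + 207·0.1 = 30.18 m², so the ceiling must supply 38.06 m² over 316 m².
α = 38.06/316 = 0.120.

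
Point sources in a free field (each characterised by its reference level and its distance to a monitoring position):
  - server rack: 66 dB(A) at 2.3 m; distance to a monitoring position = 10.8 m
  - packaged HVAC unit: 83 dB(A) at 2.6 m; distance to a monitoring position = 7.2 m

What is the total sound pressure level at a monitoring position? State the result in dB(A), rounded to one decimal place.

74.2 dB(A)

Apply inverse-square spreading to bring every level to the receiver, then sum 10^(L/10).
server rack: 66 − 20·log₁₀(10.8/2.3) = 66 − 13.43 = 52.57 dB(A).
packaged HVAC unit: 83 − 20·log₁₀(7.2/2.6) = 83 − 8.85 = 74.15 dB(A).
Σ 10^(L/10) = 2.620e+07 → L_total = 10·log₁₀(2.620e+07) = 74.18 dB(A).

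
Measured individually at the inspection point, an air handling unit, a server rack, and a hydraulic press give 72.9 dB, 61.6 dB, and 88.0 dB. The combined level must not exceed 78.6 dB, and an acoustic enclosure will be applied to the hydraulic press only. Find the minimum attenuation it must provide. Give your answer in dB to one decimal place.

10.9 dB

Fixed contribution from the other sources: Σ 10^(L/10) = 10^(72.9/10) + 10^(61.6/10) = 2.094e+07 (73.21 dB).
To meet 78.6 dB overall, the treated hydraulic press may contribute at most 10^(78.6/10) − 2.094e+07 = 5.150e+07, i.e. 77.12 dB.
Required insertion loss = 88.0 − 77.12 = 10.88 dB.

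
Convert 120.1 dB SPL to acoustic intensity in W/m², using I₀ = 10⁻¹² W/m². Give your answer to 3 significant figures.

1.02 W/m²

L = 10·log₁₀(I/I₀) ⇒ I = I₀·10^(L/10) = 10⁻¹² × 10^12.01.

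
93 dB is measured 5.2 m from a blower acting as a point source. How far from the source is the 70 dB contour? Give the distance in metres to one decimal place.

73.5 m

The 23.0 dB drop corresponds to a distance ratio of 10^(23.0/20) for a point source.
r₂ = 5.2·10^((93−70)/20) = 5.2·10^(23.0/20) = 73.45 m.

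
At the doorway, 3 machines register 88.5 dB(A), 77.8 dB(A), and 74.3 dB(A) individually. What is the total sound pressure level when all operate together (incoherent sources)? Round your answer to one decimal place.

89.0 dB(A)

For uncorrelated sources the intensities add, so convert each level to linear form, sum, and take 10·log₁₀ of the total.
Σ 10^(L/10) = 10^(88.5/10) + 10^(77.8/10) + 10^(74.3/10) = 7.951e+08.
L_total = 10·log₁₀(7.951e+08) = 89.00 dB(A).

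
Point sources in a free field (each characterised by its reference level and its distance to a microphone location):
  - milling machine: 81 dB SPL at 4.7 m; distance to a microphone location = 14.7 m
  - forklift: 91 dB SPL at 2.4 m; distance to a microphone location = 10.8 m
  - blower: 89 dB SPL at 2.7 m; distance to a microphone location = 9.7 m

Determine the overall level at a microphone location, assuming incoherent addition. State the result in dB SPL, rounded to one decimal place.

81.4 dB SPL

First find each source's level at the receiver (point-source: −20·log₁₀(r/r_ref)), then combine on an intensity basis.
milling machine: 81 − 20·log₁₀(14.7/4.7) = 81 − 9.90 = 71.10 dB SPL.
forklift: 91 − 20·log₁₀(10.8/2.4) = 91 − 13.06 = 77.94 dB SPL.
blower: 89 − 20·log₁₀(9.7/2.7) = 89 − 11.11 = 77.89 dB SPL.
Σ 10^(L/10) = 1.366e+08 → L_total = 10·log₁₀(1.366e+08) = 81.35 dB SPL.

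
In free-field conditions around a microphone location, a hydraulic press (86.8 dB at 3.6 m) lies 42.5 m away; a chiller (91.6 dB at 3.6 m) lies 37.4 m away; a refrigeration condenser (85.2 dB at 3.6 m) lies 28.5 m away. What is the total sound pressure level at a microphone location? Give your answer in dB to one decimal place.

First find each source's level at the receiver (point-source: −20·log₁₀(r/r_ref)), then combine on an intensity basis.
hydraulic press: 86.8 − 20·log₁₀(42.5/3.6) = 86.8 − 21.44 = 65.36 dB.
chiller: 91.6 − 20·log₁₀(37.4/3.6) = 91.6 − 20.33 = 71.27 dB.
refrigeration condenser: 85.2 − 20·log₁₀(28.5/3.6) = 85.2 − 17.97 = 67.23 dB.
Σ 10^(L/10) = 2.211e+07 → L_total = 10·log₁₀(2.211e+07) = 73.45 dB.

73.4 dB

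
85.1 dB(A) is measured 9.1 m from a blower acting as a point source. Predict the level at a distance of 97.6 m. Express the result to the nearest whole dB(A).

For a point source, L₂ = L₁ − 20·log₁₀(r₂/r₁).
L₂ = 85.1 − 20·log₁₀(97.6/9.1) = 85.1 − 20.608 = 64.49 dB(A).

64 dB(A)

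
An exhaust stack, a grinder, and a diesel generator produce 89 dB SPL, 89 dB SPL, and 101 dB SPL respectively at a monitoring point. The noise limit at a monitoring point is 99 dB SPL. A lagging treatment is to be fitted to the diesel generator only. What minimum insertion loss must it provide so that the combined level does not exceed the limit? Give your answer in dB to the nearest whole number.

3 dB

Fixed contribution from the other sources: Σ 10^(L/10) = 10^(89/10) + 10^(89/10) = 1.589e+09 (92.01 dB SPL).
To meet 99 dB SPL overall, the treated diesel generator may contribute at most 10^(99/10) − 1.589e+09 = 6.355e+09, i.e. 98.03 dB SPL.
So the diesel generator must be reduced from 101 to 98.03 dB SPL: IL = 2.97 dB.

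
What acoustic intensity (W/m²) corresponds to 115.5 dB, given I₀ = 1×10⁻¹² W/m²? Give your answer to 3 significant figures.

I/I₀ = 10^(115.5/10) = 3.548e+11, so I = 3.548e+11 × 10⁻¹² W/m².

0.355 W/m²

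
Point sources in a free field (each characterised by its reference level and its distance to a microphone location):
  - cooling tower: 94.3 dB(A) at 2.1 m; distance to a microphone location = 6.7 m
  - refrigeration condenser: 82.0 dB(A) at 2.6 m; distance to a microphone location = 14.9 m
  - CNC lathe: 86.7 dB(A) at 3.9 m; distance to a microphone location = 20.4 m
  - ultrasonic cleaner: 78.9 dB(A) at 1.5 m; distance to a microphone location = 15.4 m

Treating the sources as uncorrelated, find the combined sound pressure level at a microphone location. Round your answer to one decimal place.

84.6 dB(A)

Apply inverse-square spreading to bring every level to the receiver, then sum 10^(L/10).
cooling tower: 94.3 − 20·log₁₀(6.7/2.1) = 94.3 − 10.08 = 84.22 dB(A).
refrigeration condenser: 82.0 − 20·log₁₀(14.9/2.6) = 82.0 − 15.16 = 66.84 dB(A).
CNC lathe: 86.7 − 20·log₁₀(20.4/3.9) = 86.7 − 14.37 = 72.33 dB(A).
ultrasonic cleaner: 78.9 − 20·log₁₀(15.4/1.5) = 78.9 − 20.23 = 58.67 dB(A).
Σ 10^(L/10) = 2.871e+08 → L_total = 10·log₁₀(2.871e+08) = 84.58 dB(A).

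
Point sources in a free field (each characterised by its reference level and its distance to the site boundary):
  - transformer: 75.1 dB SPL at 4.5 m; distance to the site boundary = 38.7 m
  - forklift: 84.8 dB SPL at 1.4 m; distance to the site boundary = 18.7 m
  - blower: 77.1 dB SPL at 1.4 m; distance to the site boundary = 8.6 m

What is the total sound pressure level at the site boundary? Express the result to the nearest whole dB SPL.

65 dB SPL

Propagate each source to the receiver with L = L_ref − 20·log₁₀(r/r_ref), then add intensities.
transformer: 75.1 − 20·log₁₀(38.7/4.5) = 75.1 − 18.69 = 56.41 dB SPL.
forklift: 84.8 − 20·log₁₀(18.7/1.4) = 84.8 − 22.51 = 62.29 dB SPL.
blower: 77.1 − 20·log₁₀(8.6/1.4) = 77.1 − 15.77 = 61.33 dB SPL.
Σ 10^(L/10) = 3.489e+06 → L_total = 10·log₁₀(3.489e+06) = 65.43 dB SPL.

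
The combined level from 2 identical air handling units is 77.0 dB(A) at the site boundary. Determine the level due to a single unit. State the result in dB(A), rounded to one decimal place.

74.0 dB(A)

Dividing the total intensity by 2 lowers the level by 10·log₁₀ 2 = 3.010 dB: L₁ = 77.0 − 3.010.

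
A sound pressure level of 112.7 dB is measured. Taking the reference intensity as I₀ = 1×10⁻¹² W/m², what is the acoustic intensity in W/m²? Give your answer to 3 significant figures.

L = 10·log₁₀(I/I₀) ⇒ I = I₀·10^(L/10) = 10⁻¹² × 10^11.27.

0.186 W/m²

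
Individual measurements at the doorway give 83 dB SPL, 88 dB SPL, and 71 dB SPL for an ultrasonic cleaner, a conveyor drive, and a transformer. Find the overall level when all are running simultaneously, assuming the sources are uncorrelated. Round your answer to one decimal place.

Incoherent sources combine by intensity addition: L_total = 10·log₁₀(Σ 10^(L_i/10)).
Σ 10^(L/10) = 10^(83/10) + 10^(88/10) + 10^(71/10) = 8.431e+08.
L_total = 10·log₁₀(8.431e+08) = 89.26 dB SPL.

89.3 dB SPL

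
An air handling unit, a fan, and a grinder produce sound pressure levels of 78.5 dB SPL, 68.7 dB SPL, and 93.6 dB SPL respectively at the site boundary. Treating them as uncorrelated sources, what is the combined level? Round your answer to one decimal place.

Incoherent sources combine by intensity addition: L_total = 10·log₁₀(Σ 10^(L_i/10)).
Σ 10^(L/10) = 10^(78.5/10) + 10^(68.7/10) + 10^(93.6/10) = 2.369e+09.
L_total = 10·log₁₀(2.369e+09) = 93.75 dB SPL.

93.7 dB SPL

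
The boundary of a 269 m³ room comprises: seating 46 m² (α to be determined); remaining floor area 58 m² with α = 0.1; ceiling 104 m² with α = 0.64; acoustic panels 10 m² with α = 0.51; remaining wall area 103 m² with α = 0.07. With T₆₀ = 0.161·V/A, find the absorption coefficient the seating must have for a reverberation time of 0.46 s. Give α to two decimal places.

0.21

From T₆₀ = 0.161·V/A, the target T₆₀ = 0.46 s needs A = 0.161·269/0.46 = 94.15 m².
Absorption from the other surfaces = 58·0.1 + 104·0.64 + 10·0.51 + 103·0.07 = 84.67 m², so the seating must supply 9.48 m² over 46 m².
α = 9.48/46 = 0.206.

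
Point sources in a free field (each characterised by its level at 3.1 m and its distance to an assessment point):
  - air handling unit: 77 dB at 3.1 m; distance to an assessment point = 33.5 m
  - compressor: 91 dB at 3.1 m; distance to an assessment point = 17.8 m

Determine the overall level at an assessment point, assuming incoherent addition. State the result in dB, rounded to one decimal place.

75.9 dB

Apply inverse-square spreading to bring every level to the receiver, then sum 10^(L/10).
air handling unit: 77 − 20·log₁₀(33.5/3.1) = 77 − 20.67 = 56.33 dB.
compressor: 91 − 20·log₁₀(17.8/3.1) = 91 − 15.18 = 75.82 dB.
Σ 10^(L/10) = 3.861e+07 → L_total = 10·log₁₀(3.861e+07) = 75.87 dB.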